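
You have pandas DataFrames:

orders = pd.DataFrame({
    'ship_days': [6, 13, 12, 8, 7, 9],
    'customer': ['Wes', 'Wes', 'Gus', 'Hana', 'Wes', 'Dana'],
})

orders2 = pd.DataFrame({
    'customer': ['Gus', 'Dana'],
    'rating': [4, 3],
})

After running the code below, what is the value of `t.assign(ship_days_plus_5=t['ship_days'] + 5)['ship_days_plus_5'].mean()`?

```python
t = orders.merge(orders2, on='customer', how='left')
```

14.1666666667

merge on 'customer' (how='left') → 6 rows:
   ship_days customer  rating
0          6      Wes     NaN
1         13      Wes     NaN
2         12      Gus     4.0
3          8     Hana     NaN
4          7      Wes     NaN
5          9     Dana     3.0
add column ship_days_plus_5 = t['ship_days'] + 5:
   ship_days customer  rating  ship_days_plus_5
0          6      Wes     NaN                11
1         13      Wes     NaN                18
2         12      Gus     4.0                17
3          8     Hana     NaN                13
4          7      Wes     NaN                12
5          9     Dana     3.0                14
Hence 14.1666666667.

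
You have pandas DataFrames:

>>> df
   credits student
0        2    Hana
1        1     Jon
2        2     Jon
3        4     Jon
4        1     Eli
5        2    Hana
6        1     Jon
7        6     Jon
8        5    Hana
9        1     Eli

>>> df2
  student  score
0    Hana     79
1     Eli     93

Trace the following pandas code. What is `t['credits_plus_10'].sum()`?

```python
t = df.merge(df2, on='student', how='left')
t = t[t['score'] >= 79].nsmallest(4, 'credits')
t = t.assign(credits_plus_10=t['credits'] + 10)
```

46

merge on 'student' (how='left') → 10 rows:
   credits student  score
0        2    Hana   79.0
1        1     Jon    NaN
2        2     Jon    NaN
3        4     Jon    NaN
4        1     Eli   93.0
5        2    Hana   79.0
6        1     Jon    NaN
7        6     Jon    NaN
8        5    Hana   79.0
9        1     Eli   93.0
filter rows where score >= 79:
   credits student  score
0        2    Hana   79.0
4        1     Eli   93.0
5        2    Hana   79.0
8        5    Hana   79.0
9        1     Eli   93.0
take 4 rows with smallest credits:
   credits student  score
4        1     Eli   93.0
9        1     Eli   93.0
0        2    Hana   79.0
5        2    Hana   79.0
add column credits_plus_10 = t['credits'] + 10:
   credits student  score  credits_plus_10
4        1     Eli   93.0               11
9        1     Eli   93.0               11
0        2    Hana   79.0               12
5        2    Hana   79.0               12
sum of column 'credits_plus_10' → 46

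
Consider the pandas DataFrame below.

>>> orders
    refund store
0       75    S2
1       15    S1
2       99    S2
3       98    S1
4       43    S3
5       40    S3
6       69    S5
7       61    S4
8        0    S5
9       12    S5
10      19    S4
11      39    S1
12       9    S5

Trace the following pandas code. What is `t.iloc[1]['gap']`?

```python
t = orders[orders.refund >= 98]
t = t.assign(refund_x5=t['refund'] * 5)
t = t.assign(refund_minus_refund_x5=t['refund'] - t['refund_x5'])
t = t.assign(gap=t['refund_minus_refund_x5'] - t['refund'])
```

filter rows where refund >= 98:
   refund store
2      99    S2
3      98    S1
add column refund_x5 = t['refund'] * 5:
   refund store  refund_x5
2      99    S2        495
3      98    S1        490
add column refund_minus_refund_x5 = t['refund'] - t['refund_x5']:
   refund store  refund_x5  refund_minus_refund_x5
2      99    S2        495                    -396
3      98    S1        490                    -392
add column gap = t['refund_minus_refund_x5'] - t['refund']:
   refund store  refund_x5  refund_minus_refund_x5  gap
2      99    S2        495                    -396 -495
3      98    S1        490                    -392 -490

-490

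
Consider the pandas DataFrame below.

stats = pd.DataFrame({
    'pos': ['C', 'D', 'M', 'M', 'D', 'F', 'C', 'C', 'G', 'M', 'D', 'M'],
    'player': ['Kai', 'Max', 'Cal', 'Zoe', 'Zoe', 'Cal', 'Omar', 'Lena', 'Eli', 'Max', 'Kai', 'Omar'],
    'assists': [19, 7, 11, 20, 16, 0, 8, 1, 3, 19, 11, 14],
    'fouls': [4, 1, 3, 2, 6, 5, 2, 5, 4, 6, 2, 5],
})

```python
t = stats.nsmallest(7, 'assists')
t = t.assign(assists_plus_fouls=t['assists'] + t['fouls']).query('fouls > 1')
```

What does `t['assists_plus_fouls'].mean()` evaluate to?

9.16666666667

take 7 rows with smallest assists:
   pos player  assists  fouls
5    F    Cal        0      5
7    C   Lena        1      5
8    G    Eli        3      4
1    D    Max        7      1
6    C   Omar        8      2
2    M    Cal       11      3
10   D    Kai       11      2
add column assists_plus_fouls = t['assists'] + t['fouls']:
   pos player  assists  fouls  assists_plus_fouls
5    F    Cal        0      5                   5
7    C   Lena        1      5                   6
8    G    Eli        3      4                   7
1    D    Max        7      1                   8
6    C   Omar        8      2                  10
2    M    Cal       11      3                  14
10   D    Kai       11      2                  13
filter rows where fouls > 1:
   pos player  assists  fouls  assists_plus_fouls
5    F    Cal        0      5                   5
7    C   Lena        1      5                   6
8    G    Eli        3      4                   7
6    C   Omar        8      2                  10
2    M    Cal       11      3                  14
10   D    Kai       11      2                  13
Hence 9.16666666667.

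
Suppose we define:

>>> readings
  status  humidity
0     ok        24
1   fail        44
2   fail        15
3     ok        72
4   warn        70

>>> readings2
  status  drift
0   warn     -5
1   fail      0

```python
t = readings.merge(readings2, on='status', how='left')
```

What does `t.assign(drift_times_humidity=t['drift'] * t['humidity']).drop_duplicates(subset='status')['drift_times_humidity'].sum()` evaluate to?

merge on 'status' (how='left') → 5 rows:
  status  humidity  drift
0     ok        24    NaN
1   fail        44    0.0
2   fail        15    0.0
3     ok        72    NaN
4   warn        70   -5.0
add column drift_times_humidity = t['drift'] * t['humidity']:
  status  humidity  drift  drift_times_humidity
0     ok        24    NaN                   NaN
1   fail        44    0.0                   0.0
2   fail        15    0.0                   0.0
3     ok        72    NaN                   NaN
4   warn        70   -5.0                -350.0
drop duplicate status (keep=first):
  status  humidity  drift  drift_times_humidity
0     ok        24    NaN                   NaN
1   fail        44    0.0                   0.0
4   warn        70   -5.0                -350.0

-350.0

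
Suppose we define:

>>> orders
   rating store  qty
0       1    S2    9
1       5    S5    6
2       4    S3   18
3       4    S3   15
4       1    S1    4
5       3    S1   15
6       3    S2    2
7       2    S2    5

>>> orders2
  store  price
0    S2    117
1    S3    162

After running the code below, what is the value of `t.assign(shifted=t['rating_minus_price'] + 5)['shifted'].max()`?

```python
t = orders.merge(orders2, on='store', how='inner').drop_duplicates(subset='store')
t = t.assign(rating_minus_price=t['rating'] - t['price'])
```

-111

merge on 'store' (how='inner') → 5 rows:
   rating store  qty  price
0       1    S2    9    117
1       4    S3   18    162
2       4    S3   15    162
3       3    S2    2    117
4       2    S2    5    117
drop duplicate store (keep=first):
   rating store  qty  price
0       1    S2    9    117
1       4    S3   18    162
add column rating_minus_price = t['rating'] - t['price']:
   rating store  qty  price  rating_minus_price
0       1    S2    9    117                -116
1       4    S3   18    162                -158
add column shifted = t['rating_minus_price'] + 5:
   rating store  qty  price  rating_minus_price  shifted
0       1    S2    9    117                -116     -111
1       4    S3   18    162                -158     -153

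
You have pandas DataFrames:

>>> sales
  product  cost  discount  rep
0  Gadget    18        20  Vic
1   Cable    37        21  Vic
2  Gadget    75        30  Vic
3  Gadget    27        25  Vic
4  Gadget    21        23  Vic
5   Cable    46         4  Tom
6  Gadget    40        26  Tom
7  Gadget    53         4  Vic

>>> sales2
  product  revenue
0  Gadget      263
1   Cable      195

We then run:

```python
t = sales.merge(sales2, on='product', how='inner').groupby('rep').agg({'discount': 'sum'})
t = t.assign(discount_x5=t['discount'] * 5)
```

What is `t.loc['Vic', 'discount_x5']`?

merge on 'product' (how='inner') → 8 rows:
  product  cost  discount  rep  revenue
0  Gadget    18        20  Vic      263
1   Cable    37        21  Vic      195
2  Gadget    75        30  Vic      263
3  Gadget    27        25  Vic      263
4  Gadget    21        23  Vic      263
5   Cable    46         4  Tom      195
6  Gadget    40        26  Tom      263
7  Gadget    53         4  Vic      263
group by rep, sum of discount:
     discount
rep          
Tom        30
Vic       123
add column discount_x5 = t['discount'] * 5:
     discount  discount_x5
rep                       
Tom        30          150
Vic       123          615

615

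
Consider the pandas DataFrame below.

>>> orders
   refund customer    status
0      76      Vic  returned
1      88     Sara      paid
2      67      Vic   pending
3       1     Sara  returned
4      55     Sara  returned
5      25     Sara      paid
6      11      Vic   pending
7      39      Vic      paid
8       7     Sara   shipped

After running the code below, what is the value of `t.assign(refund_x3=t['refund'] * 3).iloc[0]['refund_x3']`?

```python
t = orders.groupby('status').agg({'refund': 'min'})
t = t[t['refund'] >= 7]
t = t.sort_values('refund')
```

group by status, min of refund:
          refund
status          
paid          25
pending       11
returned       1
shipped        7
filter rows where refund >= 7:
         refund
status         
paid         25
pending      11
shipped       7
sort by refund:
         refund
status         
shipped       7
pending      11
paid         25
add column refund_x3 = t['refund'] * 3:
         refund  refund_x3
status                    
shipped       7         21
pending      11         33
paid         25         75
So iloc[0]['refund_x3'] = 21.

21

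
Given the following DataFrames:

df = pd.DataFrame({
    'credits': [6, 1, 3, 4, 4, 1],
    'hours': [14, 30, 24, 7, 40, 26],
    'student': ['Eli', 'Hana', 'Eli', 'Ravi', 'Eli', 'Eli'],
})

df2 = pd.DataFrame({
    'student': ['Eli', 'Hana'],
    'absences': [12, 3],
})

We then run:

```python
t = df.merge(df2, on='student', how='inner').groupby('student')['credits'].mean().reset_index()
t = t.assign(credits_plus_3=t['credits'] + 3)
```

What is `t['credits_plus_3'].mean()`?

merge on 'student' (how='inner') → 5 rows:
   credits  hours student  absences
0        6     14     Eli        12
1        1     30    Hana         3
2        3     24     Eli        12
3        4     40     Eli        12
4        1     26     Eli        12
group by student, mean of credits:
student
Eli     3.5
Hana    1.0
Name: credits, dtype: float64
reset_index():
  student  credits
0     Eli      3.5
1    Hana      1.0
add column credits_plus_3 = t['credits'] + 3:
  student  credits  credits_plus_3
0     Eli      3.5             6.5
1    Hana      1.0             4.0
Taking the mean of column 'credits_plus_3' gives 5.25.

5.25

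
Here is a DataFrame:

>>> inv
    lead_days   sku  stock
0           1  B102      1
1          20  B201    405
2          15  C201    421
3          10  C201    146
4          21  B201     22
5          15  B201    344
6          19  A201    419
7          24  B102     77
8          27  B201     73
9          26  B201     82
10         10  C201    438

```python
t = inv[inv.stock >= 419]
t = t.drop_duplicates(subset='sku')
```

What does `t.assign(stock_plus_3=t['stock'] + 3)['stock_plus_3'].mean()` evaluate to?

423.0

filter rows where stock >= 419:
    lead_days   sku  stock
2          15  C201    421
6          19  A201    419
10         10  C201    438
drop duplicate sku (keep=first):
   lead_days   sku  stock
2         15  C201    421
6         19  A201    419
add column stock_plus_3 = t['stock'] + 3:
   lead_days   sku  stock  stock_plus_3
2         15  C201    421           424
6         19  A201    419           422
The mean of column 'stock_plus_3' is 423.0.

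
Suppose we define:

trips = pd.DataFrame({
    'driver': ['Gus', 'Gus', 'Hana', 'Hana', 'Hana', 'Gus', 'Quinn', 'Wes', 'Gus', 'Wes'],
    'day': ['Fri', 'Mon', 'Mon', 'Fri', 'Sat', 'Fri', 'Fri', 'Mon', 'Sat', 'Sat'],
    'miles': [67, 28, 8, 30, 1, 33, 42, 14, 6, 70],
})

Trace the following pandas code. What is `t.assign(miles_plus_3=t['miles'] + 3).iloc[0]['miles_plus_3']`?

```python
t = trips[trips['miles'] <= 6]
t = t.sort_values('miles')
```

4

filter rows where miles <= 6:
  driver  day  miles
4   Hana  Sat      1
8    Gus  Sat      6
sort by miles:
  driver  day  miles
4   Hana  Sat      1
8    Gus  Sat      6
add column miles_plus_3 = t['miles'] + 3:
  driver  day  miles  miles_plus_3
4   Hana  Sat      1             4
8    Gus  Sat      6             9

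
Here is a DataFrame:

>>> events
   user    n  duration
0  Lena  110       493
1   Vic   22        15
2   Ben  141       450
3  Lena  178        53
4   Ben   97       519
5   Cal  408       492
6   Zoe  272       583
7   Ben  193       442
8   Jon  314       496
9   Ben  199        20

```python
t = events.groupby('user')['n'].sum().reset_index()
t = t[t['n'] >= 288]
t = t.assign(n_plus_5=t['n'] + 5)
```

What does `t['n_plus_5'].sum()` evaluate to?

1660

group by user, sum of n:
user
Ben     630
Cal     408
Jon     314
Lena    288
Vic      22
Zoe     272
Name: n, dtype: int64
reset_index():
   user    n
0   Ben  630
1   Cal  408
2   Jon  314
3  Lena  288
4   Vic   22
5   Zoe  272
filter rows where n >= 288:
   user    n
0   Ben  630
1   Cal  408
2   Jon  314
3  Lena  288
add column n_plus_5 = t['n'] + 5:
   user    n  n_plus_5
0   Ben  630       635
1   Cal  408       413
2   Jon  314       319
3  Lena  288       293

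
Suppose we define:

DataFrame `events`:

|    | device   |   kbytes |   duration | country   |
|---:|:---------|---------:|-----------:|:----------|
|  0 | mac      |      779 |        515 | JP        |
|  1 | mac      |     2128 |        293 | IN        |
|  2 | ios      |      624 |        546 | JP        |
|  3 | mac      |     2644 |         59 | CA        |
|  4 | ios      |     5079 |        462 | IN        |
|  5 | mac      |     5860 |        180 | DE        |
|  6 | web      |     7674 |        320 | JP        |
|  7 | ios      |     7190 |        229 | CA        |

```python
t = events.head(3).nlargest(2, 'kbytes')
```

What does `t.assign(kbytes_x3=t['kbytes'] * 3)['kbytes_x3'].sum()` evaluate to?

take first 3 rows:
  device  kbytes  duration country
0    mac     779       515      JP
1    mac    2128       293      IN
2    ios     624       546      JP
take 2 rows with largest kbytes:
  device  kbytes  duration country
1    mac    2128       293      IN
0    mac     779       515      JP
add column kbytes_x3 = t['kbytes'] * 3:
  device  kbytes  duration country  kbytes_x3
1    mac    2128       293      IN       6384
0    mac     779       515      JP       2337
Finally, sum of column 'kbytes_x3' = 8721.

8721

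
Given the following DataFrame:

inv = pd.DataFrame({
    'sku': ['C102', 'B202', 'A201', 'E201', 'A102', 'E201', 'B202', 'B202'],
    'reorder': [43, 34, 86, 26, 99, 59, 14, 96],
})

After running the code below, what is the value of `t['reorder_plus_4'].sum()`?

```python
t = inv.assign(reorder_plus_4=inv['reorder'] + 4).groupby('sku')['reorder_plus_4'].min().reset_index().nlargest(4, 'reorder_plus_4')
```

270

add column reorder_plus_4 = inv['reorder'] + 4:
    sku  reorder  reorder_plus_4
0  C102       43              47
1  B202       34              38
2  A201       86              90
3  E201       26              30
4  A102       99             103
5  E201       59              63
6  B202       14              18
7  B202       96             100
group by sku, min of reorder_plus_4:
sku
A102    103
A201     90
B202     18
C102     47
E201     30
Name: reorder_plus_4, dtype: int64
reset_index():
    sku  reorder_plus_4
0  A102             103
1  A201              90
2  B202              18
3  C102              47
4  E201              30
take 4 rows with largest reorder_plus_4:
    sku  reorder_plus_4
0  A102             103
1  A201              90
3  C102              47
4  E201              30
Finally, sum of column 'reorder_plus_4' = 270.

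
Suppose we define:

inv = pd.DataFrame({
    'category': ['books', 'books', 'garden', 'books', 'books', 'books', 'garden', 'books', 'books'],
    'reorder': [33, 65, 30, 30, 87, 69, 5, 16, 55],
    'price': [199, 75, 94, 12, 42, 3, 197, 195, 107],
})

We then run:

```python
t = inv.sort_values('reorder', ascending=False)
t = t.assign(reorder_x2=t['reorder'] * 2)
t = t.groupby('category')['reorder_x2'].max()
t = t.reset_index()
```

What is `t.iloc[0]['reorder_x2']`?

174

sort by reorder descending:
  category  reorder  price
4    books       87     42
5    books       69      3
1    books       65     75
8    books       55    107
0    books       33    199
2   garden       30     94
3    books       30     12
7    books       16    195
6   garden        5    197
add column reorder_x2 = t['reorder'] * 2:
  category  reorder  price  reorder_x2
4    books       87     42         174
5    books       69      3         138
1    books       65     75         130
8    books       55    107         110
0    books       33    199          66
2   garden       30     94          60
3    books       30     12          60
7    books       16    195          32
6   garden        5    197          10
group by category, max of reorder_x2:
category
books     174
garden     60
Name: reorder_x2, dtype: int64
reset_index():
  category  reorder_x2
0    books         174
1   garden          60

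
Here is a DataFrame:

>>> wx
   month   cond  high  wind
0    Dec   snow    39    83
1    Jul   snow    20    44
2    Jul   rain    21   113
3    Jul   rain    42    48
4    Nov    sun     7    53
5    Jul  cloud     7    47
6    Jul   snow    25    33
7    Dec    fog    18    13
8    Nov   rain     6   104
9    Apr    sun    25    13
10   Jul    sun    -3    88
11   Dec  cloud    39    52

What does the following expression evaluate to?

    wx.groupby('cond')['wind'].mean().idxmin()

group by cond, mean of wind:
cond
cloud    49.500000
fog      13.000000
rain     88.333333
snow     53.333333
sun      51.333333
Name: wind, dtype: float64

fog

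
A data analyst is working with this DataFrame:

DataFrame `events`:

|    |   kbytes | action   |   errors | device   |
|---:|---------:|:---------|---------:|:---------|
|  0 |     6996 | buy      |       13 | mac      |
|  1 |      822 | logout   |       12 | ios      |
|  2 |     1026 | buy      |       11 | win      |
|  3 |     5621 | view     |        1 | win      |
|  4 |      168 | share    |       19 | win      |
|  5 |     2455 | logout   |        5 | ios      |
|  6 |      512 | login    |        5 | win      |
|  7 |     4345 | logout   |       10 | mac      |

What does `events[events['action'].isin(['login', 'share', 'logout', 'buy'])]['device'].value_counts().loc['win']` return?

filter rows where action in ['login', 'share', 'logout', 'buy']:
   kbytes  action  errors device
0    6996     buy      13    mac
1     822  logout      12    ios
2    1026     buy      11    win
4     168   share      19    win
5    2455  logout       5    ios
6     512   login       5    win
7    4345  logout      10    mac
value_counts of device:
device
win    3
mac    2
ios    2
Name: count, dtype: int64
Hence 3.

3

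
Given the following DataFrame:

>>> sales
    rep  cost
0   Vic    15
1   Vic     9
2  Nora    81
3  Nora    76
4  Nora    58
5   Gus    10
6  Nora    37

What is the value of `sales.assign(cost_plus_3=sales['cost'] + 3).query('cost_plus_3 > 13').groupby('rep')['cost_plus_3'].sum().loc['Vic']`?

18

add column cost_plus_3 = sales['cost'] + 3:
    rep  cost  cost_plus_3
0   Vic    15           18
1   Vic     9           12
2  Nora    81           84
3  Nora    76           79
4  Nora    58           61
5   Gus    10           13
6  Nora    37           40
filter rows where cost_plus_3 > 13:
    rep  cost  cost_plus_3
0   Vic    15           18
2  Nora    81           84
3  Nora    76           79
4  Nora    58           61
6  Nora    37           40
group by rep, sum of cost_plus_3:
rep
Nora    264
Vic      18
Name: cost_plus_3, dtype: int64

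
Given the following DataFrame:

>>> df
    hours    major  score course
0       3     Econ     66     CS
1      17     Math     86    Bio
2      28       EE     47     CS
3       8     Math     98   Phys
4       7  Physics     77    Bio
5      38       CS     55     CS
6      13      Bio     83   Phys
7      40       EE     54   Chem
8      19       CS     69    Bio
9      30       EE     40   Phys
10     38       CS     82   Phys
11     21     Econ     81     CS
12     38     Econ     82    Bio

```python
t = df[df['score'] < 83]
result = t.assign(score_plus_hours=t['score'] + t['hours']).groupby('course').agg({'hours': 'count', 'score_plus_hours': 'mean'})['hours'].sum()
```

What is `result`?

10

filter rows where score < 83:
    hours    major  score course
0       3     Econ     66     CS
2      28       EE     47     CS
4       7  Physics     77    Bio
5      38       CS     55     CS
7      40       EE     54   Chem
8      19       CS     69    Bio
9      30       EE     40   Phys
10     38       CS     82   Phys
11     21     Econ     81     CS
12     38     Econ     82    Bio
add column score_plus_hours = t['score'] + t['hours']:
    hours    major  score course  score_plus_hours
0       3     Econ     66     CS                69
2      28       EE     47     CS                75
4       7  Physics     77    Bio                84
5      38       CS     55     CS                93
7      40       EE     54   Chem                94
8      19       CS     69    Bio                88
9      30       EE     40   Phys                70
10     38       CS     82   Phys               120
11     21     Econ     81     CS               102
12     38     Econ     82    Bio               120
group by course: count(hours), mean(score_plus_hours):
        hours  score_plus_hours
course                         
Bio         3         97.333333
CS          4         84.750000
Chem        1         94.000000
Phys        2         95.000000
So sum() = 10.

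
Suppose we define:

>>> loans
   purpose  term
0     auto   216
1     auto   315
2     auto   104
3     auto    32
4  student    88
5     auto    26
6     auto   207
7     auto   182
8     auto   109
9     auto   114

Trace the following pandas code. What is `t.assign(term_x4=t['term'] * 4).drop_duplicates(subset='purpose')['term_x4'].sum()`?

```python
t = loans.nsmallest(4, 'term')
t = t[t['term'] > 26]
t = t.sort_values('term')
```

take 4 rows with smallest term:
   purpose  term
5     auto    26
3     auto    32
4  student    88
2     auto   104
filter rows where term > 26:
   purpose  term
3     auto    32
4  student    88
2     auto   104
sort by term:
   purpose  term
3     auto    32
4  student    88
2     auto   104
add column term_x4 = t['term'] * 4:
   purpose  term  term_x4
3     auto    32      128
4  student    88      352
2     auto   104      416
drop duplicate purpose (keep=first):
   purpose  term  term_x4
3     auto    32      128
4  student    88      352

480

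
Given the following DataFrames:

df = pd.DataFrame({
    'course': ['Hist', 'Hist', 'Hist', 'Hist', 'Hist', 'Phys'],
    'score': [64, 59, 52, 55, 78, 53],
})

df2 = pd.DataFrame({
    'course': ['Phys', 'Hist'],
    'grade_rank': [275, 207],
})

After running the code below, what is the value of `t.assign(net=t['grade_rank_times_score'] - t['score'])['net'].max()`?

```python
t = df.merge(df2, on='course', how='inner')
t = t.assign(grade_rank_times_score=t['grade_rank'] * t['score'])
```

16068

merge on 'course' (how='inner') → 6 rows:
  course  score  grade_rank
0   Hist     64         207
1   Hist     59         207
2   Hist     52         207
3   Hist     55         207
4   Hist     78         207
5   Phys     53         275
add column grade_rank_times_score = t['grade_rank'] * t['score']:
  course  score  grade_rank  grade_rank_times_score
0   Hist     64         207                   13248
1   Hist     59         207                   12213
2   Hist     52         207                   10764
3   Hist     55         207                   11385
4   Hist     78         207                   16146
5   Phys     53         275                   14575
add column net = t['grade_rank_times_score'] - t['score']:
  course  score  grade_rank  grade_rank_times_score    net
0   Hist     64         207                   13248  13184
1   Hist     59         207                   12213  12154
2   Hist     52         207                   10764  10712
3   Hist     55         207                   11385  11330
4   Hist     78         207                   16146  16068
5   Phys     53         275                   14575  14522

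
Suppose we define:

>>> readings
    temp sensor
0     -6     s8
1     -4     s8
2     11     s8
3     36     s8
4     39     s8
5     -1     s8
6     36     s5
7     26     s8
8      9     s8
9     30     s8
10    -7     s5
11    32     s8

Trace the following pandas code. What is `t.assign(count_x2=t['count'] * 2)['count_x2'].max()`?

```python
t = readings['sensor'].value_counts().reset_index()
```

20

value_counts of sensor:
sensor
s8    10
s5     2
Name: count, dtype: int64
reset_index():
  sensor  count
0     s8     10
1     s5      2
add column count_x2 = t['count'] * 2:
  sensor  count  count_x2
0     s8     10        20
1     s5      2         4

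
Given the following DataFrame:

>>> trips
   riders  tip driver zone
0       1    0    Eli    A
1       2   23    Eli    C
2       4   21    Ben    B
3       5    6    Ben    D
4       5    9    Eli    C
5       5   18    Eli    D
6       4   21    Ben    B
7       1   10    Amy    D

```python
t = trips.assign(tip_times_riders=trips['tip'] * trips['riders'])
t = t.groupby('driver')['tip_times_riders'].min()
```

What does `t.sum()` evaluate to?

40

add column tip_times_riders = trips['tip'] * trips['riders']:
   riders  tip driver zone  tip_times_riders
0       1    0    Eli    A                 0
1       2   23    Eli    C                46
2       4   21    Ben    B                84
3       5    6    Ben    D                30
4       5    9    Eli    C                45
5       5   18    Eli    D                90
6       4   21    Ben    B                84
7       1   10    Amy    D                10
group by driver, min of tip_times_riders:
driver
Amy    10
Ben    30
Eli     0
Name: tip_times_riders, dtype: int64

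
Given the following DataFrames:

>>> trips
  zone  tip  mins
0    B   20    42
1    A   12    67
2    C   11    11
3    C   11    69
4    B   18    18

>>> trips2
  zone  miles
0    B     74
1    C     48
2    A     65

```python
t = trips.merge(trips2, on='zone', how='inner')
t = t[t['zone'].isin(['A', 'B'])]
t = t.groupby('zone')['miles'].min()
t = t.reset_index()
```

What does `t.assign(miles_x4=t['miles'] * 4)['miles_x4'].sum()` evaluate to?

556

merge on 'zone' (how='inner') → 5 rows:
  zone  tip  mins  miles
0    B   20    42     74
1    A   12    67     65
2    C   11    11     48
3    C   11    69     48
4    B   18    18     74
filter rows where zone in ['A', 'B']:
  zone  tip  mins  miles
0    B   20    42     74
1    A   12    67     65
4    B   18    18     74
group by zone, min of miles:
zone
A    65
B    74
Name: miles, dtype: int64
reset_index():
  zone  miles
0    A     65
1    B     74
add column miles_x4 = t['miles'] * 4:
  zone  miles  miles_x4
0    A     65       260
1    B     74       296
Reading off the sum of column 'miles_x4', we get 556.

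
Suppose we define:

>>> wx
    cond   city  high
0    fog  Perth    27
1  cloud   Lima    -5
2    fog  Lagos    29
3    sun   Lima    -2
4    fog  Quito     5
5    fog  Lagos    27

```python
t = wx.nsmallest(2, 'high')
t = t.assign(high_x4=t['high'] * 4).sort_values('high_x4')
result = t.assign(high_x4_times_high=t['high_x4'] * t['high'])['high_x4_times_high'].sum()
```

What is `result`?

take 2 rows with smallest high:
    cond  city  high
1  cloud  Lima    -5
3    sun  Lima    -2
add column high_x4 = t['high'] * 4:
    cond  city  high  high_x4
1  cloud  Lima    -5      -20
3    sun  Lima    -2       -8
sort by high_x4:
    cond  city  high  high_x4
1  cloud  Lima    -5      -20
3    sun  Lima    -2       -8
add column high_x4_times_high = t['high_x4'] * t['high']:
    cond  city  high  high_x4  high_x4_times_high
1  cloud  Lima    -5      -20                 100
3    sun  Lima    -2       -8                  16
Finally, sum of column 'high_x4_times_high' = 116.

116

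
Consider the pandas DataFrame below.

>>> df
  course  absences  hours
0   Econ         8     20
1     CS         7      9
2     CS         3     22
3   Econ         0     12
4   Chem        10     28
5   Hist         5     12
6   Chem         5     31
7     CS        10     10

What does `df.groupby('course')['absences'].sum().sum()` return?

group by course, sum of absences:
course
CS      20
Chem    15
Econ     8
Hist     5
Name: absences, dtype: int64
Taking the sum of the resulting series gives 48.

48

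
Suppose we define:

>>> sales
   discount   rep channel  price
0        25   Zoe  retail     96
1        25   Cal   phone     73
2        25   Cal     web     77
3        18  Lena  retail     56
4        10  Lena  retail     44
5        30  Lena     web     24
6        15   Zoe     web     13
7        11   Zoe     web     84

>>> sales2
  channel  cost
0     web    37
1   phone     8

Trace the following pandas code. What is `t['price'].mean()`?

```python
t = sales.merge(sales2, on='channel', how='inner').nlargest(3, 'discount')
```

merge on 'channel' (how='inner') → 5 rows:
   discount   rep channel  price  cost
0        25   Cal   phone     73     8
1        25   Cal     web     77    37
2        30  Lena     web     24    37
3        15   Zoe     web     13    37
4        11   Zoe     web     84    37
take 3 rows with largest discount:
   discount   rep channel  price  cost
2        30  Lena     web     24    37
0        25   Cal   phone     73     8
1        25   Cal     web     77    37

58.0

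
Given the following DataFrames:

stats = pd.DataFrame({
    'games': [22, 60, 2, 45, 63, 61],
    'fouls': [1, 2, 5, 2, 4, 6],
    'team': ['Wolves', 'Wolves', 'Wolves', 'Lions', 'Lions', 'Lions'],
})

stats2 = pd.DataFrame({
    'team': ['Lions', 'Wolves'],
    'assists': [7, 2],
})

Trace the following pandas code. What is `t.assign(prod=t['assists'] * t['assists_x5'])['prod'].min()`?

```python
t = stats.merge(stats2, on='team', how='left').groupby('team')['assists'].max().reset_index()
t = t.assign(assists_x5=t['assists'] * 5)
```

20

merge on 'team' (how='left') → 6 rows:
   games  fouls    team  assists
0     22      1  Wolves        2
1     60      2  Wolves        2
2      2      5  Wolves        2
3     45      2   Lions        7
4     63      4   Lions        7
5     61      6   Lions        7
group by team, max of assists:
team
Lions     7
Wolves    2
Name: assists, dtype: int64
reset_index():
     team  assists
0   Lions        7
1  Wolves        2
add column assists_x5 = t['assists'] * 5:
     team  assists  assists_x5
0   Lions        7          35
1  Wolves        2          10
add column prod = t['assists'] * t['assists_x5']:
     team  assists  assists_x5  prod
0   Lions        7          35   245
1  Wolves        2          10    20
So min() = 20.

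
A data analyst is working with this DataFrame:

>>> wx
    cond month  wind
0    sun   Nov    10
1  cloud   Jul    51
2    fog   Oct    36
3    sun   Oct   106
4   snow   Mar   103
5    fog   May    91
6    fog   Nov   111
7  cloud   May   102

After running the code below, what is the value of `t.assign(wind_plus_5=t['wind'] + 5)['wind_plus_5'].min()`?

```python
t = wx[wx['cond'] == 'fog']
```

41

filter rows where cond == 'fog':
  cond month  wind
2  fog   Oct    36
5  fog   May    91
6  fog   Nov   111
add column wind_plus_5 = t['wind'] + 5:
  cond month  wind  wind_plus_5
2  fog   Oct    36           41
5  fog   May    91           96
6  fog   Nov   111          116
Then the min of column 'wind_plus_5': 41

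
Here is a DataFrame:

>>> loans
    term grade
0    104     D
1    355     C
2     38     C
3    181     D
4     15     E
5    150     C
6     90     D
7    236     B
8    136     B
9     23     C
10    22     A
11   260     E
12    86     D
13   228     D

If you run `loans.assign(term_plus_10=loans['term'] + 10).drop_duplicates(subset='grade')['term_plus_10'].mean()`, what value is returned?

add column term_plus_10 = loans['term'] + 10:
    term grade  term_plus_10
0    104     D           114
1    355     C           365
2     38     C            48
3    181     D           191
4     15     E            25
5    150     C           160
6     90     D           100
7    236     B           246
8    136     B           146
9     23     C            33
10    22     A            32
11   260     E           270
12    86     D            96
13   228     D           238
drop duplicate grade (keep=first):
    term grade  term_plus_10
0    104     D           114
1    355     C           365
4     15     E            25
7    236     B           246
10    22     A            32

156.4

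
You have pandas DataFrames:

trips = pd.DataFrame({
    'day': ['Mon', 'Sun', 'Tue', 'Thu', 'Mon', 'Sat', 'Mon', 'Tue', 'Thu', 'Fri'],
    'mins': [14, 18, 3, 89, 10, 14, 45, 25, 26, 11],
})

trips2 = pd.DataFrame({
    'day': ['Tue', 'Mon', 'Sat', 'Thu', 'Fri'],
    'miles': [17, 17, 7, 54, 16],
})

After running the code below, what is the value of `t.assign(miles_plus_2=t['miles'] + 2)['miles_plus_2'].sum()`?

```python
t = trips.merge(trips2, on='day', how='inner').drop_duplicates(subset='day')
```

merge on 'day' (how='inner') → 9 rows:
   day  mins  miles
0  Mon    14     17
1  Tue     3     17
2  Thu    89     54
3  Mon    10     17
4  Sat    14      7
5  Mon    45     17
6  Tue    25     17
7  Thu    26     54
8  Fri    11     16
drop duplicate day (keep=first):
   day  mins  miles
0  Mon    14     17
1  Tue     3     17
2  Thu    89     54
4  Sat    14      7
8  Fri    11     16
add column miles_plus_2 = t['miles'] + 2:
   day  mins  miles  miles_plus_2
0  Mon    14     17            19
1  Tue     3     17            19
2  Thu    89     54            56
4  Sat    14      7             9
8  Fri    11     16            18
Taking the sum of column 'miles_plus_2' gives 121.

121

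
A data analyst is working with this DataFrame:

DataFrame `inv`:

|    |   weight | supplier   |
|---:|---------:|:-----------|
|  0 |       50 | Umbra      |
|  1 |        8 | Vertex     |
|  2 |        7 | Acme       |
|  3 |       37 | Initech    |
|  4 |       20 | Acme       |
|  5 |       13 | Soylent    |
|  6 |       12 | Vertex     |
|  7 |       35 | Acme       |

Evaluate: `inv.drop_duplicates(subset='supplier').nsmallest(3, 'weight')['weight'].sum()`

28

drop duplicate supplier (keep=first):
   weight supplier
0      50    Umbra
1       8   Vertex
2       7     Acme
3      37  Initech
5      13  Soylent
take 3 rows with smallest weight:
   weight supplier
2       7     Acme
1       8   Vertex
5      13  Soylent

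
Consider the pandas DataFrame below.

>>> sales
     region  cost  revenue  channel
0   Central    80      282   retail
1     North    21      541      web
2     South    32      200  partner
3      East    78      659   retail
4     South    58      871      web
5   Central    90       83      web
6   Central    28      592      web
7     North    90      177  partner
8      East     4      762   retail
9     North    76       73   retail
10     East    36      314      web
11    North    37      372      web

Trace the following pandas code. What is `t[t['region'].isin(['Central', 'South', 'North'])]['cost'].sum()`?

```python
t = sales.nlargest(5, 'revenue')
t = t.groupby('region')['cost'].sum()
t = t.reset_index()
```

take 5 rows with largest revenue:
    region  cost  revenue channel
4    South    58      871     web
8     East     4      762  retail
3     East    78      659  retail
6  Central    28      592     web
1    North    21      541     web
group by region, sum of cost:
region
Central    28
East       82
North      21
South      58
Name: cost, dtype: int64
reset_index():
    region  cost
0  Central    28
1     East    82
2    North    21
3    South    58
filter rows where region in ['Central', 'South', 'North']:
    region  cost
0  Central    28
2    North    21
3    South    58
Then the sum of column 'cost': 107

107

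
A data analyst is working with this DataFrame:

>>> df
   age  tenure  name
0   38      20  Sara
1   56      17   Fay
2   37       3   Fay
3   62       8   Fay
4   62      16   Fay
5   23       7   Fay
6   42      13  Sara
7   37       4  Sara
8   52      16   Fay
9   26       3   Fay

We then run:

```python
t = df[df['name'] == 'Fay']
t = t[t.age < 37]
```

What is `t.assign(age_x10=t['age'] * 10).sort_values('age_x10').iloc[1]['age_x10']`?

filter rows where name == 'Fay':
   age  tenure name
1   56      17  Fay
2   37       3  Fay
3   62       8  Fay
4   62      16  Fay
5   23       7  Fay
8   52      16  Fay
9   26       3  Fay
filter rows where age < 37:
   age  tenure name
5   23       7  Fay
9   26       3  Fay
add column age_x10 = t['age'] * 10:
   age  tenure name  age_x10
5   23       7  Fay      230
9   26       3  Fay      260
sort by age_x10:
   age  tenure name  age_x10
5   23       7  Fay      230
9   26       3  Fay      260
Taking the value at position 1, column 'age_x10' gives 260.

260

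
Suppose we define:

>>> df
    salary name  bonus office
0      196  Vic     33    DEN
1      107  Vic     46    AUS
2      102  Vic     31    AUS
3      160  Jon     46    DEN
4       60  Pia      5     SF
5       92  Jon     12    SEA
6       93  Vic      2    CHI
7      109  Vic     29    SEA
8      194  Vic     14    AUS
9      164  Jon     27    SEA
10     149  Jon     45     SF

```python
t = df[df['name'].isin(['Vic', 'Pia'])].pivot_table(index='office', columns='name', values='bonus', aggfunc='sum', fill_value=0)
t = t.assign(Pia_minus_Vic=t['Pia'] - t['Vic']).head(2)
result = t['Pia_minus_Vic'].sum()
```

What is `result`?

filter rows where name in ['Vic', 'Pia']:
   salary name  bonus office
0     196  Vic     33    DEN
1     107  Vic     46    AUS
2     102  Vic     31    AUS
4      60  Pia      5     SF
6      93  Vic      2    CHI
7     109  Vic     29    SEA
8     194  Vic     14    AUS
pivot: rows=office, cols=name, sum(bonus):
name    Pia  Vic
office          
AUS       0   91
CHI       0    2
DEN       0   33
SEA       0   29
SF        5    0
add column Pia_minus_Vic = t['Pia'] - t['Vic']:
name    Pia  Vic  Pia_minus_Vic
office                         
AUS       0   91            -91
CHI       0    2             -2
DEN       0   33            -33
SEA       0   29            -29
SF        5    0              5
take first 2 rows:
name    Pia  Vic  Pia_minus_Vic
office                         
AUS       0   91            -91
CHI       0    2             -2
sum of column 'Pia_minus_Vic' → -93

-93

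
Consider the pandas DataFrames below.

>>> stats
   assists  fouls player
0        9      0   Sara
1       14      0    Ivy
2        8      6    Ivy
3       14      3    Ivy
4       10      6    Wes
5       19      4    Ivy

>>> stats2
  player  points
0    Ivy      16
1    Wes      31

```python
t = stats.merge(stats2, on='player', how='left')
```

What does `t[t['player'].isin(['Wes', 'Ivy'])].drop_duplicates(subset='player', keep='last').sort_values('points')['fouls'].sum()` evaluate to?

10

merge on 'player' (how='left') → 6 rows:
   assists  fouls player  points
0        9      0   Sara     NaN
1       14      0    Ivy    16.0
2        8      6    Ivy    16.0
3       14      3    Ivy    16.0
4       10      6    Wes    31.0
5       19      4    Ivy    16.0
filter rows where player in ['Wes', 'Ivy']:
   assists  fouls player  points
1       14      0    Ivy    16.0
2        8      6    Ivy    16.0
3       14      3    Ivy    16.0
4       10      6    Wes    31.0
5       19      4    Ivy    16.0
drop duplicate player (keep=last):
   assists  fouls player  points
4       10      6    Wes    31.0
5       19      4    Ivy    16.0
sort by points:
   assists  fouls player  points
5       19      4    Ivy    16.0
4       10      6    Wes    31.0
sum of column 'fouls' → 10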